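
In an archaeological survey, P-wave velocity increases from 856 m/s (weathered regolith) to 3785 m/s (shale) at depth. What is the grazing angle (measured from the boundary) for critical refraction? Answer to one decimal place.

76.9°

Critical incidence: sin θ_c = V₁/V₂ = 856/3785 = 0.2262.
θ_c = arcsin 0.2262 = 13.07°.
Measured from the interface: 90° − 13.07° = 76.93°.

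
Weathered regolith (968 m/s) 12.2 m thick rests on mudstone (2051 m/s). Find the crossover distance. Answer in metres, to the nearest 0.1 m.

θ_c = arcsin(968/2051) = 28.16°, so cos θ_c = 0.8816 and tᵢ = 2h cos θ_c/V₁ = 0.0222 s.
At crossover x/V₁ = x/V₂ + tᵢ ⇒ x = tᵢ/(1/V₁ − 1/V₂) = 0.02222/(1.0331e-03 − 4.8757e-04) = 40.74 m.

40.7 m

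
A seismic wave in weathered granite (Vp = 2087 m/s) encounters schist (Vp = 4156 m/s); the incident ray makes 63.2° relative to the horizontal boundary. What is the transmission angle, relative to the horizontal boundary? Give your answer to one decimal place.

26.1°

Convert to the normal: θ₁ = 90° − 63.2° = 26.8°.
Snell's law: sin θ₂ = (V₂/V₁)·sin θ₁ = (4156/2087)·sin 26.8° = 0.8979.
θ₂ = arcsin 0.8979 = 63.88° from the normal.
From the interface: 90° − 63.88° = 26.12°.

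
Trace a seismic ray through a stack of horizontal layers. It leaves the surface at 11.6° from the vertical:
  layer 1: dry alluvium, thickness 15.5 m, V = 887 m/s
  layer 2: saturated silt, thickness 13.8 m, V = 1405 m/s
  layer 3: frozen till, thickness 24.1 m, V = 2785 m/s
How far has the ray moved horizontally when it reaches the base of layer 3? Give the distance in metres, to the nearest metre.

27 m

p = sin θ₁/V₁ = sin 11.6°/887 = 2.2669e-04 s/m is conserved through the stack.
Layer 1: θ = 11.60°; offset = 15.5·tan 11.60° = 3.182 m.
Layer 2: sin θ = p·1405 = 0.3185 → θ = 18.57°; offset = 13.8·tan 18.57° = 4.637 m.
Layer 3: sin θ = p·2785 = 0.6313 → θ = 39.15°; offset = 24.1·tan 39.15° = 19.620 m.
Total horizontal offset = 27.439 m.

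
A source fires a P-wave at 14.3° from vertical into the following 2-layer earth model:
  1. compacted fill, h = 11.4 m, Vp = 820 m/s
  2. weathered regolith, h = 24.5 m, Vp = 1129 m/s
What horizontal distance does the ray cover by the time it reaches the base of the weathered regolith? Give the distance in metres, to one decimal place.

11.8 m

Ray parameter p = sin 14.3° / 820 m/s = 3.0122e-04 s/m.
Layer 1: θ = 14.30°; offset = 11.4·tan 14.30° = 2.906 m.
Layer 2: sin θ = p·1129 = 0.3401 → θ = 19.88°; offset = 24.5·tan 19.88° = 8.860 m.
Summing the layer offsets gives 11.766 m.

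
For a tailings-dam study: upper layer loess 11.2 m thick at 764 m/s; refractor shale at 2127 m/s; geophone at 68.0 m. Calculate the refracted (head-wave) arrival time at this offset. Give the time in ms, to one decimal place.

θ_c = arcsin(V₁/V₂) = arcsin(764/2127) = 21.05°, cos θ_c = 0.9333.
Intercept time tᵢ = 2h cos θ_c / V₁ = 2·11.2·0.9333/764 = 0.02736 s.
t = x/V₂ + tᵢ = 68.0/2127 + 0.02736 = 0.05933 s.

59.3 ms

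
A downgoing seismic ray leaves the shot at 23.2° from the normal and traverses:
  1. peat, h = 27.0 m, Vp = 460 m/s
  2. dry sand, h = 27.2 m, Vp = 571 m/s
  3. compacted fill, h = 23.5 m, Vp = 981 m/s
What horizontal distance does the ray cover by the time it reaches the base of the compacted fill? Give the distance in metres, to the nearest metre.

63 m

p = sin θ₁/V₁ = sin 23.2°/460 = 8.5640e-04 s/m is conserved through the stack.
Layer 1: θ = 23.20°; offset = 27.0·tan 23.20° = 11.572 m.
Layer 2: sin θ = p·571 = 0.4890 → θ = 29.27°; offset = 27.2·tan 29.27° = 15.248 m.
Layer 3: sin θ = p·981 = 0.8401 → θ = 57.15°; offset = 23.5·tan 57.15° = 36.400 m.
Total horizontal offset = 63.220 m.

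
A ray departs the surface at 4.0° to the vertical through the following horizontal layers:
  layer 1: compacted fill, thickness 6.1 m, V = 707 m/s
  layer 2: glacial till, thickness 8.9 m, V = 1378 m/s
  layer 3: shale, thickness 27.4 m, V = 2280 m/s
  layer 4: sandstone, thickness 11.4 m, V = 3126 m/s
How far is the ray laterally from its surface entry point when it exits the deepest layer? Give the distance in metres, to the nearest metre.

12 m

p = sin θ₁/V₁ = sin 4.0°/707 = 9.8665e-05 s/m is conserved through the stack.
Layer 1: θ = 4.00°; offset = 6.1·tan 4.00° = 0.427 m.
Layer 2: sin θ = p·1378 = 0.1360 → θ = 7.81°; offset = 8.9·tan 7.81° = 1.221 m.
Layer 3: sin θ = p·2280 = 0.2250 → θ = 13.00°; offset = 27.4·tan 13.00° = 6.326 m.
Layer 4: sin θ = p·3126 = 0.3084 → θ = 17.96°; offset = 11.4·tan 17.96° = 3.696 m.
Total horizontal offset = 11.670 m.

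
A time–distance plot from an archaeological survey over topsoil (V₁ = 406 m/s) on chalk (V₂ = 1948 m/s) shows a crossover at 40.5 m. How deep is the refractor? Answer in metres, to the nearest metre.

16 m

h = (x_cross/2)·√((V₂−V₁)/(V₂+V₁)).
(V₂−V₁)/(V₂+V₁) = (1948−406)/(1948+406) = 0.6551; √ = 0.8094.
h = (40.5/2)·0.8094 = 16.39 m.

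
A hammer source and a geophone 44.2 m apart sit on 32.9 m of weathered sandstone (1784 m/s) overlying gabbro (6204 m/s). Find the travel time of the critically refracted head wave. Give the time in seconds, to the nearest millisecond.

t = x/V₂ + 2h·√(V₂²−V₁²)/(V₁V₂).
√(V₂²−V₁²) = √(6204²−1784²) = 5942.0 m/s; delay term = 2·32.9·5942.0/(1784·6204) = 0.03533 s.
t = 44.2/6204 + 0.03533 = 0.04245 s.

0.042 s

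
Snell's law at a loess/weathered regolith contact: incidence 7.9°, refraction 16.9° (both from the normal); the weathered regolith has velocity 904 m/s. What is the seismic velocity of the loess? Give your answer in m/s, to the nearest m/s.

Snell's law: sin 7.9°/V₁ = sin 16.9°/V₂.
V₁ = V₂·sin 7.9°/sin 16.9° = 904 × 0.4728 = 427.41 m/s.

427 m/s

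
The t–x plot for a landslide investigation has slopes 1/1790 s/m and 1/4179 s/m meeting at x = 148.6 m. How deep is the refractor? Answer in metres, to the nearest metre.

47 m

x_cross = 2h·√((V₂+V₁)/(V₂−V₁)) → h = x_cross / (2·√((V₂+V₁)/(V₂−V₁))).
√((V₂+V₁)/(V₂−V₁)) = √((4179+1790)/(4179−1790)) = 1.5807.
h = 148.6 / (2·1.5807) = 47.01 m.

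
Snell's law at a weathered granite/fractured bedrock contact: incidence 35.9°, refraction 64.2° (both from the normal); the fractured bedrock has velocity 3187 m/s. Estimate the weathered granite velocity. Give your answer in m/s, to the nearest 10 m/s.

Snell's law: sin 35.9°/V₁ = sin 64.2°/V₂.
V₁ = V₂·sin 35.9°/sin 64.2° = 3187 × 0.6513 = 2075.67 m/s.

2080 m/s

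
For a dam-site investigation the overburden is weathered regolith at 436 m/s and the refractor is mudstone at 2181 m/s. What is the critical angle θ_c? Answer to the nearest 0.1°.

Critical incidence: sin θ_c = V₁/V₂ = 436/2181 = 0.1999.
θ_c = arcsin 0.1999 = 11.53°.

11.5°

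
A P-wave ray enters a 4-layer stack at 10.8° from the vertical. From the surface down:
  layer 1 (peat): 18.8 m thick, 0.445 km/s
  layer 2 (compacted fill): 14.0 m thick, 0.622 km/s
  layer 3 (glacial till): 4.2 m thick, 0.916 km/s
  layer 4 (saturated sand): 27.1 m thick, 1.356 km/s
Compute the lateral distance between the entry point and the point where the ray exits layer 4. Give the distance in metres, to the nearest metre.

28 m

Ray parameter p = sin 10.8° / 0.445 km/s = 4.2108e-01 s/km.
Layer 1: θ = 10.80°; offset = 18.8·tan 10.80° = 3.586 m.
Layer 2: sin θ = p·0.622 = 0.2619 → θ = 15.18°; offset = 14.0·tan 15.18° = 3.799 m.
Layer 3: sin θ = p·0.916 = 0.3857 → θ = 22.69°; offset = 4.2·tan 22.69° = 1.756 m.
Layer 4: sin θ = p·1.356 = 0.5710 → θ = 34.82°; offset = 27.1·tan 34.82° = 18.848 m.
Summing the layer offsets gives 27.990 m.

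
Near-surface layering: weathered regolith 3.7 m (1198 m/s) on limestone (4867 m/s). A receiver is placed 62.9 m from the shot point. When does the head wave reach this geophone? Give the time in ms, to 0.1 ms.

18.9 ms

θ_c = arcsin(V₁/V₂) = arcsin(1198/4867) = 14.25°, cos θ_c = 0.9692.
Intercept time tᵢ = 2h cos θ_c / V₁ = 2·3.7·0.9692/1198 = 0.00599 s.
t = x/V₂ + tᵢ = 62.9/4867 + 0.00599 = 0.01891 s.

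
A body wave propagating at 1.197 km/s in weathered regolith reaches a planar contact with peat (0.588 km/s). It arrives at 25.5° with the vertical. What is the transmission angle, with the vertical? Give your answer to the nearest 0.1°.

12.2°

sin θ₁/V₁ = sin θ₂/V₂ ⇒ sin θ₂ = 0.588·sin 25.5°/1.197 = 0.588·0.4305/1.197 = 0.2115.
θ₂ = sin⁻¹(0.2115) = 12.21° (from vertical).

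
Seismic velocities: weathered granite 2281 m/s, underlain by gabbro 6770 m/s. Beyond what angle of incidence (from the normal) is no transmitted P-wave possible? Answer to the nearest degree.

20°

At critical incidence the refracted ray runs along the interface (θ₂ = 90°), so sin θ_c = V₁/V₂.
θ_c = arcsin(2281/6770) = arcsin 0.3369 = 19.69°.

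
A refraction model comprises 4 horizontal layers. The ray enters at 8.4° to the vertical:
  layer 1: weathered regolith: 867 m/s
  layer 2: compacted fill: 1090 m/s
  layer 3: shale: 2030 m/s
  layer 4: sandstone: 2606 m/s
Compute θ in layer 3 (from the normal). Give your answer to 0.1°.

20.0°

Ray parameter p = sin 8.4° / 867 = 1.6849e-04 s/m.
sin θ_3 = p·V_3 = 1.6849e-04 × 2030 = 0.3420.
θ_3 = arcsin 0.3420 = 20.00°.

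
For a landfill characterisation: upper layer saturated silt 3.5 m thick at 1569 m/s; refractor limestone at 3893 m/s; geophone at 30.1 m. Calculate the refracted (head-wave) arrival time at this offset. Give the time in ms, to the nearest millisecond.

t = x/V₂ + 2h·√(V₂²−V₁²)/(V₁V₂).
√(V₂²−V₁²) = √(3893²−1569²) = 3562.8 m/s; delay term = 2·3.5·3562.8/(1569·3893) = 0.00408 s.
t = 30.1/3893 + 0.00408 = 0.01181 s.

12 ms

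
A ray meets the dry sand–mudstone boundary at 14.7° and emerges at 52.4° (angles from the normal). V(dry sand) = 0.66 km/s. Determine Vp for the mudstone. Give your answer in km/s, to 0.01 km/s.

2.06 km/s

Snell's law: sin 14.7°/V₁ = sin 52.4°/V₂.
V₂ = V₁·sin 52.4°/sin 14.7° = 0.66 × 3.1222 = 2.06 km/s.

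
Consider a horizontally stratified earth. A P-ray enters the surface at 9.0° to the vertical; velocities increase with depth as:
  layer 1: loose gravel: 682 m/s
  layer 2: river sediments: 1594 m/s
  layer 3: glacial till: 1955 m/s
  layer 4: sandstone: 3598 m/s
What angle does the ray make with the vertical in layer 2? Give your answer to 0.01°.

Ray parameter p = sin 9.0° / 682 = 2.2938e-04 s/m.
sin θ_2 = p·V_2 = 2.2938e-04 × 1594 = 0.3656.
θ_2 = 21.45° from the vertical.

21.45°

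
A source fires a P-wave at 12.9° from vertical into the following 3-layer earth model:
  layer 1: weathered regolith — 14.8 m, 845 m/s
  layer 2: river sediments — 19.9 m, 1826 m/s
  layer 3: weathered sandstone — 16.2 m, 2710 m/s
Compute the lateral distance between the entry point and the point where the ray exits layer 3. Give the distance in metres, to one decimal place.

p = sin θ₁/V₁ = sin 12.9°/845 = 2.6420e-04 s/m is conserved through the stack.
Layer 1: θ = 12.90°; offset = 14.8·tan 12.90° = 3.390 m.
Layer 2: sin θ = p·1826 = 0.4824 → θ = 28.84°; offset = 19.9·tan 28.84° = 10.960 m.
Layer 3: sin θ = p·2710 = 0.7160 → θ = 45.72°; offset = 16.2·tan 45.72° = 16.615 m.
Summing the layer offsets gives 30.965 m.

31.0 m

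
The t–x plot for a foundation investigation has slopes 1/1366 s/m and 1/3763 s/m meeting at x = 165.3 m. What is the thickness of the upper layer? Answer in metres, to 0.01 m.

h = (x_cross/2)·√((V₂−V₁)/(V₂+V₁)).
(V₂−V₁)/(V₂+V₁) = (3763−1366)/(3763+1366) = 0.4673; √ = 0.6836.
h = (165.3/2)·0.6836 = 56.50 m.

56.50 m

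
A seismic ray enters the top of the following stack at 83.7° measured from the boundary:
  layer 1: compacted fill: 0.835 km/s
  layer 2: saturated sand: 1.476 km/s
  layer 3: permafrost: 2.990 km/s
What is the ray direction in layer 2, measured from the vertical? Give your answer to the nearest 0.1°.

From the normal: θ₁ = 90° − 83.7° = 6.3°.
Ray parameter p = sin 6.3° / 0.835 = 1.3142e-01 s/km.
sin θ_2 = p·V_2 = 1.3142e-01 × 1.476 = 0.1940.
θ_2 = arcsin 0.1940 = 11.18°.

11.2°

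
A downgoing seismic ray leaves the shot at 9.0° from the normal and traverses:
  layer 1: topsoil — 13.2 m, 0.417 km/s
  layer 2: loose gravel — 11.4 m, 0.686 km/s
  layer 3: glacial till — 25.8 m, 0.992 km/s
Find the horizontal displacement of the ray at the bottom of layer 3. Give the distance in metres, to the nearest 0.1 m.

15.5 m

Apply Snell's law at each interface; in layer i the horizontal offset is hᵢ·tan θᵢ.
Layer 1: θ = 9.00°; offset = 13.2·tan 9.00° = 2.091 m.
Layer 2: sin θ = 0.686·sin 9.0°/0.417 = 0.2573, θ = 14.91°; offset = 11.4·tan 14.91° = 3.036 m.
Layer 3: sin θ = 0.992·sin 9.0°/0.417 = 0.3721, θ = 21.85°; offset = 25.8·tan 21.85° = 10.344 m.
Total horizontal offset = 15.471 m.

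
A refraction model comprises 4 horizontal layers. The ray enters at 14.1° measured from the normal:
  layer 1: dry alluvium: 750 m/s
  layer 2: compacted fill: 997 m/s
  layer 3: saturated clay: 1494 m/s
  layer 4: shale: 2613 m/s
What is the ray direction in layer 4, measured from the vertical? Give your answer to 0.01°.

58.08°

Snell's law across each interface conserves sin θ / V, so sin θ_4 = V_4·sin θ₁/V₁.
sin θ_4 = 2613 × sin 14.1° / 750 = 0.8488.
θ_4 = arcsin 0.8488 = 58.08°.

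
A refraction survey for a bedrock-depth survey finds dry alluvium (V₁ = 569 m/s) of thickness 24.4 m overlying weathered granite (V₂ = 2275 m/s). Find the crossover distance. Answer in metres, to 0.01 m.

63.01 m

x_cross = 2h·√((V₂+V₁)/(V₂−V₁)).
(V₂+V₁)/(V₂−V₁) = (2275+569)/(2275−569) = 1.6671; √ = 1.2911.
x_cross = 2·24.4·1.2911 = 63.01 m.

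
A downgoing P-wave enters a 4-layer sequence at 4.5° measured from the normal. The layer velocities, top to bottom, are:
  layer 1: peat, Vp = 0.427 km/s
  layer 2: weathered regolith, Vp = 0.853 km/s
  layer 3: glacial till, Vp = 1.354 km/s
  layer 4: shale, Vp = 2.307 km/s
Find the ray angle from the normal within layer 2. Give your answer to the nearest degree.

9°

Ray parameter p = sin 4.5° / 0.427 = 1.8374e-01 s/km.
sin θ_2 = p·V_2 = 1.8374e-01 × 0.853 = 0.1567.
θ_2 = 9.02° from the vertical.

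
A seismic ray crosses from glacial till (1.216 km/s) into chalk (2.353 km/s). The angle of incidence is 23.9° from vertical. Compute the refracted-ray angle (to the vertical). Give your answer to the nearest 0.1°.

51.6°

sin θ₁/V₁ = sin θ₂/V₂ ⇒ sin θ₂ = 2.353·sin 23.9°/1.216 = 2.353·0.4051/1.216 = 0.7840.
θ₂ = sin⁻¹(0.7840) = 51.62° (from vertical).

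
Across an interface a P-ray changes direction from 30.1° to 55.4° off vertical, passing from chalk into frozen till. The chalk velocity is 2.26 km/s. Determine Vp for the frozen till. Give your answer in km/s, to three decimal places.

3.709 km/s

sin 30.1° = 0.5015; sin 55.4° = 0.8231.
V₂ = V₁·(sin θ₂/sin θ₁) = 2.26·(0.8231/0.5015) = 3.709 km/s.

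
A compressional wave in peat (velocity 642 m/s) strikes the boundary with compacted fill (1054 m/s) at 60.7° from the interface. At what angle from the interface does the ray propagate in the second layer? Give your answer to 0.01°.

Convert to the normal: θ₁ = 90° − 60.7° = 29.3°.
sin θ₁/V₁ = sin θ₂/V₂ ⇒ sin θ₂ = 1054·sin 29.3°/642 = 1054·0.4894/642 = 0.8034.
θ₂ = sin⁻¹(0.8034) = 53.46° (from vertical).
From the interface: 90° − 53.46° = 36.54°.

36.54°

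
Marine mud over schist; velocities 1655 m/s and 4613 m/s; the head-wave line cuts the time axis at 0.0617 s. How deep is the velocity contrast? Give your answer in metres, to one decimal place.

θ_c = arcsin(1655/4613) = 21.02°; cos θ_c = 0.9334.
tᵢ = 2h cos θ_c/V₁ ⇒ h = tᵢ·V₁/(2 cos θ_c) = 0.0617·1655/(2·0.9334) = 54.70 m.

54.7 m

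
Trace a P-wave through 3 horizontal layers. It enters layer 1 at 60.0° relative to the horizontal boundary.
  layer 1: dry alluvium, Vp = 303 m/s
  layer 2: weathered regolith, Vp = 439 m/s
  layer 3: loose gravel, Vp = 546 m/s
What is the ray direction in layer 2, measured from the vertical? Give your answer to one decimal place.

46.4°

From the normal: θ₁ = 90° − 60.0° = 30.0°.
Ray parameter p = sin 30.0° / 303 = 1.6502e-03 s/m.
sin θ_2 = p·V_2 = 1.6502e-03 × 439 = 0.7244.
θ_2 = arcsin 0.7244 = 46.42°.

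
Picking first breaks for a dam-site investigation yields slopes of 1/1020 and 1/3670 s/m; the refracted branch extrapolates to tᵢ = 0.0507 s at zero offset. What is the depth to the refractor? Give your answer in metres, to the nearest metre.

θ_c = arcsin(1020/3670) = 16.14°; cos θ_c = 0.9606.
tᵢ = 2h cos θ_c/V₁ ⇒ h = tᵢ·V₁/(2 cos θ_c) = 0.0507·1020/(2·0.9606) = 26.92 m.

27 m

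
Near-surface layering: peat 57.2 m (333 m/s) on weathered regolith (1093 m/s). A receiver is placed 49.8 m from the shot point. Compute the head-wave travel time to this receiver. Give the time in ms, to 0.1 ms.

372.8 ms

t = x/V₂ + 2h·√(V₂²−V₁²)/(V₁V₂).
√(V₂²−V₁²) = √(1093²−333²) = 1041.0 m/s; delay term = 2·57.2·1041.0/(333·1093) = 0.32721 s.
t = 49.8/1093 + 0.32721 = 0.37277 s.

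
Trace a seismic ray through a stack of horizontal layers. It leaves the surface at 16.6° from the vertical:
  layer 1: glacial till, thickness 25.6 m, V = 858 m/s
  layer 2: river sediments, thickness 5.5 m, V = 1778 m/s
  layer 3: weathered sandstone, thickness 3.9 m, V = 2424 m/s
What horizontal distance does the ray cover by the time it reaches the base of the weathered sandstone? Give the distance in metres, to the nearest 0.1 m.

17.0 m

Apply Snell's law at each interface; in layer i the horizontal offset is hᵢ·tan θᵢ.
Layer 1: θ = 16.60°; offset = 25.6·tan 16.60° = 7.632 m.
Layer 2: sin θ = 1778·sin 16.6°/858 = 0.5920, θ = 36.30°; offset = 5.5·tan 36.30° = 4.040 m.
Layer 3: sin θ = 2424·sin 16.6°/858 = 0.8071, θ = 53.82°; offset = 3.9·tan 53.82° = 5.332 m.
Summing the layer offsets gives 17.004 m.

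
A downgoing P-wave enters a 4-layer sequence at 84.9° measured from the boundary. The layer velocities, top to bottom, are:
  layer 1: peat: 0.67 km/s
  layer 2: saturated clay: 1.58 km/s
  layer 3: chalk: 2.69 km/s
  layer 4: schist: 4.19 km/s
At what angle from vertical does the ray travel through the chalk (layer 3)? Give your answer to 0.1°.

From the normal: θ₁ = 90° − 84.9° = 5.1°.
Ray parameter p = sin 5.1° / 0.67 = 1.3268e-01 s/km.
sin θ_3 = p·V_3 = 1.3268e-01 × 2.69 = 0.3569.
θ_3 = 20.91° from the vertical.

20.9°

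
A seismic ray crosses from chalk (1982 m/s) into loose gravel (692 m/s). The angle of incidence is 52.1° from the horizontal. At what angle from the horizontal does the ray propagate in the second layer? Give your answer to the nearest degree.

78°

Convert to the normal: θ₁ = 90° − 52.1° = 37.9°.
Snell's law: sin θ₂ = (V₂/V₁)·sin θ₁ = (692/1982)·sin 37.9° = 0.2145.
θ₂ = arcsin 0.2145 = 12.38° from the normal.
From the interface: 90° − 12.38° = 77.62°.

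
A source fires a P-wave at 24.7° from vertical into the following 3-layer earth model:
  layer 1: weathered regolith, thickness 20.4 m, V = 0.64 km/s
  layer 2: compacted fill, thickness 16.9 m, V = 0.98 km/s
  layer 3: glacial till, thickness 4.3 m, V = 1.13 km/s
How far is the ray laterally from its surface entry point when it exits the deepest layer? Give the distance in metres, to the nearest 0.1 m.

Apply Snell's law at each interface; in layer i the horizontal offset is hᵢ·tan θᵢ.
Layer 1: θ = 24.70°; offset = 20.4·tan 24.70° = 9.383 m.
Layer 2: sin θ = 0.98·sin 24.7°/0.64 = 0.6399, θ = 39.78°; offset = 16.9·tan 39.78° = 14.071 m.
Layer 3: sin θ = 1.13·sin 24.7°/0.64 = 0.7378, θ = 47.54°; offset = 4.3·tan 47.54° = 4.700 m.
Σ offsets = 28.154 m.

28.2 m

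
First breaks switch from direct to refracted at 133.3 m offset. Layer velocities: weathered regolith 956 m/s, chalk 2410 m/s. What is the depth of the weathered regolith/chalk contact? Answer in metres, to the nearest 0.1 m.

x_cross = 2h·√((V₂+V₁)/(V₂−V₁)) → h = x_cross / (2·√((V₂+V₁)/(V₂−V₁))).
√((V₂+V₁)/(V₂−V₁)) = √((2410+956)/(2410−956)) = 1.5215.
h = 133.3 / (2·1.5215) = 43.81 m.

43.8 m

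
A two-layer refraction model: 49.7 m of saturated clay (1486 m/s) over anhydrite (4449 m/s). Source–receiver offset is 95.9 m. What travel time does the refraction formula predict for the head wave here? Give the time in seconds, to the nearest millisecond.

θ_c = arcsin(V₁/V₂) = arcsin(1486/4449) = 19.51°, cos θ_c = 0.9426.
Intercept time tᵢ = 2h cos θ_c / V₁ = 2·49.7·0.9426/1486 = 0.06305 s.
t = x/V₂ + tᵢ = 95.9/4449 + 0.06305 = 0.08460 s.

0.085 s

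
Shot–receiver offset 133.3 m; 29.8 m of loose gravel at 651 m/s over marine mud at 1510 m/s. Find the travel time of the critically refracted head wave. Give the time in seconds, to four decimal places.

t = x/V₂ + 2h·√(V₂²−V₁²)/(V₁V₂).
√(V₂²−V₁²) = √(1510²−651²) = 1362.5 m/s; delay term = 2·29.8·1362.5/(651·1510) = 0.08261 s.
t = 133.3/1510 + 0.08261 = 0.17088 s.

0.1709 s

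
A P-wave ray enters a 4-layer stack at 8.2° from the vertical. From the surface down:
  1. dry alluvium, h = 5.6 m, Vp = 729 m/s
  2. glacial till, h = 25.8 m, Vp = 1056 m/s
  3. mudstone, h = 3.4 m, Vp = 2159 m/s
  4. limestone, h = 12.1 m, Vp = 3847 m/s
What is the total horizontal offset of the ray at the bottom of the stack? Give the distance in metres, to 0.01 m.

21.67 m

p = sin θ₁/V₁ = sin 8.2°/729 = 1.9565e-04 s/m is conserved through the stack.
Layer 1: θ = 8.20°; offset = 5.6·tan 8.20° = 0.8070 m.
Layer 2: sin θ = p·1056 = 0.2066 → θ = 11.92°; offset = 25.8·tan 11.92° = 5.4480 m.
Layer 3: sin θ = p·2159 = 0.4224 → θ = 24.99°; offset = 3.4·tan 24.99° = 1.5845 m.
Layer 4: sin θ = p·3847 = 0.7527 → θ = 48.82°; offset = 12.1·tan 48.82° = 13.8324 m.
Total horizontal offset = 21.6718 m.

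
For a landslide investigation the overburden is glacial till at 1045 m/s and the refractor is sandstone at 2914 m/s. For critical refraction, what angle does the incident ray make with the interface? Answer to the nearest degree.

Critical incidence: sin θ_c = V₁/V₂ = 1045/2914 = 0.3586.
θ_c = arcsin 0.3586 = 21.02°.
Measured from the interface: 90° − 21.02° = 68.98°.

69°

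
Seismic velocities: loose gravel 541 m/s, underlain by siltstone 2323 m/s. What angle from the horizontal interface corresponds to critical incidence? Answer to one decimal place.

Critical incidence: sin θ_c = V₁/V₂ = 541/2323 = 0.2329.
θ_c = arcsin 0.2329 = 13.47°.
Measured from the interface: 90° − 13.47° = 76.53°.

76.5°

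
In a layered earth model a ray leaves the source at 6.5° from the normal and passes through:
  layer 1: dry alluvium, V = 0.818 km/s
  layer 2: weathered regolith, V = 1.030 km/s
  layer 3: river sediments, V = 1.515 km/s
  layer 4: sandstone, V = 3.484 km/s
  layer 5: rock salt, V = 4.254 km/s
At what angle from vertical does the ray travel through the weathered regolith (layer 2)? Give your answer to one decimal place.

Snell's law across each interface conserves sin θ / V, so sin θ_2 = V_2·sin θ₁/V₁.
sin θ_2 = 1.030 × sin 6.5° / 0.818 = 0.1425.
θ_2 = arcsin 0.1425 = 8.19°.

8.2°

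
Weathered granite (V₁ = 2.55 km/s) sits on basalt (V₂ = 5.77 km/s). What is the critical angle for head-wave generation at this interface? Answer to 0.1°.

26.2°

At critical incidence the refracted ray runs along the interface (θ₂ = 90°), so sin θ_c = V₁/V₂.
θ_c = arcsin(2.55/5.77) = arcsin 0.4419 = 26.23°.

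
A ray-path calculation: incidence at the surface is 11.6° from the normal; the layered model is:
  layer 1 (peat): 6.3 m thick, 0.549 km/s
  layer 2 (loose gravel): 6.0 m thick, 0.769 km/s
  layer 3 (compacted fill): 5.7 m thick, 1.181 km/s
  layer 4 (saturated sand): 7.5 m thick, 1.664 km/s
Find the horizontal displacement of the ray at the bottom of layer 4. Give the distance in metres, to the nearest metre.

Apply Snell's law at each interface; in layer i the horizontal offset is hᵢ·tan θᵢ.
Layer 1: θ = 11.60°; offset = 6.3·tan 11.60° = 1.293 m.
Layer 2: sin θ = 0.769·sin 11.6°/0.549 = 0.2817, θ = 16.36°; offset = 6.0·tan 16.36° = 1.761 m.
Layer 3: sin θ = 1.181·sin 11.6°/0.549 = 0.4326, θ = 25.63°; offset = 5.7·tan 25.63° = 2.735 m.
Layer 4: sin θ = 1.664·sin 11.6°/0.549 = 0.6095, θ = 37.55°; offset = 7.5·tan 37.55° = 5.765 m.
Total horizontal offset = 11.555 m.

12 m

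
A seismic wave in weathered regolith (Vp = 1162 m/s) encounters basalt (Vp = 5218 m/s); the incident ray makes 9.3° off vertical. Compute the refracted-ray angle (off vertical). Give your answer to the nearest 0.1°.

46.5°

sin θ₁/V₁ = sin θ₂/V₂ ⇒ sin θ₂ = 5218·sin 9.3°/1162 = 5218·0.1616/1162 = 0.7257.
θ₂ = arcsin 0.7257 = 46.53° from the normal.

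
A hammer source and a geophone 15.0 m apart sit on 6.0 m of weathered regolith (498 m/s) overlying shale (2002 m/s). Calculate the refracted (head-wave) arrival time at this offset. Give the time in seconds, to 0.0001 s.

0.0308 s

t = x/V₂ + 2h·√(V₂²−V₁²)/(V₁V₂).
√(V₂²−V₁²) = √(2002²−498²) = 1939.1 m/s; delay term = 2·6.0·1939.1/(498·2002) = 0.02334 s.
t = 15.0/2002 + 0.02334 = 0.03083 s.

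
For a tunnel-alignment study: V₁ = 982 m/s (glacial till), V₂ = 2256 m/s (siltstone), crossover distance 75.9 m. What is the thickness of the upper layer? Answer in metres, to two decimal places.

x_cross = 2h·√((V₂+V₁)/(V₂−V₁)) → h = x_cross / (2·√((V₂+V₁)/(V₂−V₁))).
√((V₂+V₁)/(V₂−V₁)) = √((2256+982)/(2256−982)) = 1.5942.
h = 75.9 / (2·1.5942) = 23.80 m.

23.80 m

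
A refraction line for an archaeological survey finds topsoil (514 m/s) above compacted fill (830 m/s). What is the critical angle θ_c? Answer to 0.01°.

Critical incidence: sin θ_c = V₁/V₂ = 514/830 = 0.6193.
θ_c = arcsin 0.6193 = 38.26°.

38.26°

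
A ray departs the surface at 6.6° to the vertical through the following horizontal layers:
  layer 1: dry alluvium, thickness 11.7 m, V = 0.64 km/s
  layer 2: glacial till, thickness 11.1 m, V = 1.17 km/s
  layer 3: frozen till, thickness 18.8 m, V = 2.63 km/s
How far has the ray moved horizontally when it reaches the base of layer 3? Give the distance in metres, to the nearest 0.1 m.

13.8 m

p = sin θ₁/V₁ = sin 6.6°/0.64 = 1.7959e-01 s/km is conserved through the stack.
Layer 1: θ = 6.60°; offset = 11.7·tan 6.60° = 1.354 m.
Layer 2: sin θ = p·1.17 = 0.2101 → θ = 12.13°; offset = 11.1·tan 12.13° = 2.386 m.
Layer 3: sin θ = p·2.63 = 0.4723 → θ = 28.18°; offset = 18.8·tan 28.18° = 10.074 m.
Summing the layer offsets gives 13.813 m.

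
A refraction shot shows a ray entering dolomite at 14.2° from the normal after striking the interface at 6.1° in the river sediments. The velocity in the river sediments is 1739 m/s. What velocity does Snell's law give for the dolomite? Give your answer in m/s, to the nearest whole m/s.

Snell's law: sin 6.1°/V₁ = sin 14.2°/V₂.
V₂ = V₁·sin 14.2°/sin 6.1° = 1739 × 2.3085 = 4014.43 m/s.

4014 m/s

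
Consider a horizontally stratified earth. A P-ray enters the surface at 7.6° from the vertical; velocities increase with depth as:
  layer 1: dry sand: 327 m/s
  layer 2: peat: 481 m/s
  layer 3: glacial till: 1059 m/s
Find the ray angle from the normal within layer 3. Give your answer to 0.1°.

25.4°

Ray parameter p = sin 7.6° / 327 = 4.0445e-04 s/m.
sin θ_3 = p·V_3 = 4.0445e-04 × 1059 = 0.4283.
θ_3 = 25.36° from the vertical.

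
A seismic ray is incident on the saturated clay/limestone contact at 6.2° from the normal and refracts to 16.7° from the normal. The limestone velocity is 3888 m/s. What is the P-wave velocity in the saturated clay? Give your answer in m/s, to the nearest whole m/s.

1461 m/s

sin 6.2° = 0.1080; sin 16.7° = 0.2874.
V₁ = V₂·(sin θ₁/sin θ₂) = 3888·(0.1080/0.2874) = 1461.24 m/s.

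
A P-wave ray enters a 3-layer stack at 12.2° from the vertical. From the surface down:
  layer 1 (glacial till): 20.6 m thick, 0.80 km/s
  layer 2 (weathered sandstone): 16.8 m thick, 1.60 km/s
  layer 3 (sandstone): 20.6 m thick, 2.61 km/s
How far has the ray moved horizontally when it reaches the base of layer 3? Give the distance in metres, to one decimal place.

Ray parameter p = sin 12.2° / 0.80 km/s = 2.6416e-01 s/km.
Layer 1: θ = 12.20°; offset = 20.6·tan 12.20° = 4.454 m.
Layer 2: sin θ = p·1.60 = 0.4226 → θ = 25.00°; offset = 16.8·tan 25.00° = 7.835 m.
Layer 3: sin θ = p·2.61 = 0.6894 → θ = 43.59°; offset = 20.6·tan 43.59° = 19.608 m.
Summing the layer offsets gives 31.896 m.

31.9 m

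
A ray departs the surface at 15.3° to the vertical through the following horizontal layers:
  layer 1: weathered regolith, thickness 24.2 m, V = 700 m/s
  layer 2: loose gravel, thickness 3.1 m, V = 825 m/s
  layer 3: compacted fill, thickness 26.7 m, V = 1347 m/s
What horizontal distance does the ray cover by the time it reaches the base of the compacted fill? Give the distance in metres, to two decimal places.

23.37 m

p = sin θ₁/V₁ = sin 15.3°/700 = 3.7696e-04 s/m is conserved through the stack.
Layer 1: θ = 15.30°; offset = 24.2·tan 15.30° = 6.6204 m.
Layer 2: sin θ = p·825 = 0.3110 → θ = 18.12°; offset = 3.1·tan 18.12° = 1.0144 m.
Layer 3: sin θ = p·1347 = 0.5078 → θ = 30.52°; offset = 26.7·tan 30.52° = 15.7371 m.
Total horizontal offset = 23.3718 m.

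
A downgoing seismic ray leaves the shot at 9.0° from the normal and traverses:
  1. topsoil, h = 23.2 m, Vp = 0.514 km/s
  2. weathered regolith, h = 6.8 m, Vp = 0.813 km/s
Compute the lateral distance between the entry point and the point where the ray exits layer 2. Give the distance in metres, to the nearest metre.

5 m

Apply Snell's law at each interface; in layer i the horizontal offset is hᵢ·tan θᵢ.
Layer 1: θ = 9.00°; offset = 23.2·tan 9.00° = 3.675 m.
Layer 2: sin θ = 0.813·sin 9.0°/0.514 = 0.2474, θ = 14.33°; offset = 6.8·tan 14.33° = 1.737 m.
Summing the layer offsets gives 5.411 m.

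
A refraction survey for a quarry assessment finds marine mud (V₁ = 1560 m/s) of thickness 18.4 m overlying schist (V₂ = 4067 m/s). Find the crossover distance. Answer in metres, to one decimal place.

55.1 m

θ_c = arcsin(1560/4067) = 22.56°, so cos θ_c = 0.9235 and tᵢ = 2h cos θ_c/V₁ = 0.0218 s.
At crossover x/V₁ = x/V₂ + tᵢ ⇒ x = tᵢ/(1/V₁ − 1/V₂) = 0.02179/(6.4103e-04 − 2.4588e-04) = 55.13 m.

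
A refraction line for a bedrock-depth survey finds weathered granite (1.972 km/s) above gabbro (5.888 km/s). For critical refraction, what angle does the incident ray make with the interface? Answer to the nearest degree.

70°

At critical incidence the refracted ray runs along the interface (θ₂ = 90°), so sin θ_c = V₁/V₂.
θ_c = arcsin(1.972/5.888) = arcsin 0.3349 = 19.57°.
Measured from the interface: 90° − 19.57° = 70.43°.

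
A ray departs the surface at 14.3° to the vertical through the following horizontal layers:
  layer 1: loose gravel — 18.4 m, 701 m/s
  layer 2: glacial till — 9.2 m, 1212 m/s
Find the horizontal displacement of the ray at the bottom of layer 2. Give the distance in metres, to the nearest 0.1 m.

9.0 m

Apply Snell's law at each interface; in layer i the horizontal offset is hᵢ·tan θᵢ.
Layer 1: θ = 14.30°; offset = 18.4·tan 14.30° = 4.690 m.
Layer 2: sin θ = 1212·sin 14.3°/701 = 0.4271, θ = 25.28°; offset = 9.2·tan 25.28° = 4.345 m.
Total horizontal offset = 9.035 m.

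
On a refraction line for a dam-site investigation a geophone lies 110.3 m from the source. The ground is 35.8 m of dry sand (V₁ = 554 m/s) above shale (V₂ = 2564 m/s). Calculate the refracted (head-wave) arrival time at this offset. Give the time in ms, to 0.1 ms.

θ_c = arcsin(V₁/V₂) = arcsin(554/2564) = 12.48°, cos θ_c = 0.9764.
Intercept time tᵢ = 2h cos θ_c / V₁ = 2·35.8·0.9764/554 = 0.12619 s.
t = x/V₂ + tᵢ = 110.3/2564 + 0.12619 = 0.16921 s.

169.2 ms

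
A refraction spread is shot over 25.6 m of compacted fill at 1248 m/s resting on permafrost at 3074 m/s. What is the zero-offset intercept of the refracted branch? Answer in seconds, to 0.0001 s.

0.0375 s

θ_c = arcsin(V₁/V₂) = arcsin(1248/3074) = 23.95°; cos θ_c = 0.9139.
tᵢ = 2h·cos θ_c / V₁ = 2·25.6·0.9139 / 1248 = 0.03749 s.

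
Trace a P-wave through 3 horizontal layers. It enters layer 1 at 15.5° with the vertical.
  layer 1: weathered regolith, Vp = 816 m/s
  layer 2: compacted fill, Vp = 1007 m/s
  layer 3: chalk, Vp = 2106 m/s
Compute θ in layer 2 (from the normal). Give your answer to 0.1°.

Ray parameter p = sin 15.5° / 816 = 3.2750e-04 s/m.
sin θ_2 = p·V_2 = 3.2750e-04 × 1007 = 0.3298.
θ_2 = arcsin 0.3298 = 19.26°.

19.3°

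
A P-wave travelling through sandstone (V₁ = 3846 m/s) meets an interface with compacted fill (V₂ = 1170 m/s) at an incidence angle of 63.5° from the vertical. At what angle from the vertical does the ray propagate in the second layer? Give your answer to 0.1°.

Snell's law: sin θ₂ = (V₂/V₁)·sin θ₁ = (1170/3846)·sin 63.5° = 0.2722.
θ₂ = sin⁻¹(0.2722) = 15.80° (from vertical).

15.8°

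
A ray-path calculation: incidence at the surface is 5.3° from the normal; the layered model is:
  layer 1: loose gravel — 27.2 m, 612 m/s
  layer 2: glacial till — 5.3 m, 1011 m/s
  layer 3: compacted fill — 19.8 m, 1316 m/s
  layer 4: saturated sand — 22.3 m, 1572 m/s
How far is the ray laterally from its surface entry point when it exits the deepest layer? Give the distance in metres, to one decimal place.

p = sin θ₁/V₁ = sin 5.3°/612 = 1.5093e-04 s/m is conserved through the stack.
Layer 1: θ = 5.30°; offset = 27.2·tan 5.30° = 2.523 m.
Layer 2: sin θ = p·1011 = 0.1526 → θ = 8.78°; offset = 5.3·tan 8.78° = 0.818 m.
Layer 3: sin θ = p·1316 = 0.1986 → θ = 11.46°; offset = 19.8·tan 11.46° = 4.013 m.
Layer 4: sin θ = p·1572 = 0.2373 → θ = 13.73°; offset = 22.3·tan 13.73° = 5.447 m.
Σ offsets = 12.801 m.

12.8 m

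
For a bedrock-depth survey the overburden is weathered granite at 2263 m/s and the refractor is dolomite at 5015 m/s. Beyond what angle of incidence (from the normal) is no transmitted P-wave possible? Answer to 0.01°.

26.82°

Critical incidence: sin θ_c = V₁/V₂ = 2263/5015 = 0.4512.
θ_c = arcsin 0.4512 = 26.82°.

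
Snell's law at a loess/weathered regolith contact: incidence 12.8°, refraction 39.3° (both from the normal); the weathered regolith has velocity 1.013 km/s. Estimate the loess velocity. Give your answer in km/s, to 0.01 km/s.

sin 12.8° = 0.2215; sin 39.3° = 0.6334.
V₁ = V₂·(sin θ₁/sin θ₂) = 1.013·(0.2215/0.6334) = 0.35 km/s.

0.35 km/s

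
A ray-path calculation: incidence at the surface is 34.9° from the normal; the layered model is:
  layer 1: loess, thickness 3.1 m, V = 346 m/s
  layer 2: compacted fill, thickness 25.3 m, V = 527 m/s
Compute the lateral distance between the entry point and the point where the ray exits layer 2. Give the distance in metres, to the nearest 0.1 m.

47.1 m

Apply Snell's law at each interface; in layer i the horizontal offset is hᵢ·tan θᵢ.
Layer 1: θ = 34.90°; offset = 3.1·tan 34.90° = 2.163 m.
Layer 2: sin θ = 527·sin 34.9°/346 = 0.8714, θ = 60.63°; offset = 25.3·tan 60.63° = 44.950 m.
Σ offsets = 47.113 m.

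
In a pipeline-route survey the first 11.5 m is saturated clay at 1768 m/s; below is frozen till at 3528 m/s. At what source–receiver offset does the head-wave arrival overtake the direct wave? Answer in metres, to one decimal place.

x_cross = 2h·√((V₂+V₁)/(V₂−V₁)).
(V₂+V₁)/(V₂−V₁) = (3528+1768)/(3528−1768) = 3.0091; √ = 1.7347.
x_cross = 2·11.5·1.7347 = 39.90 m.

39.9 m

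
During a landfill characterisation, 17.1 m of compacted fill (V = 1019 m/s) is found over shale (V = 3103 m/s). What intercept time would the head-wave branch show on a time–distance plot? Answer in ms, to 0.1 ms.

31.7 ms

tᵢ = 2h·√(V₂²−V₁²)/(V₁V₂).
√(V₂²−V₁²) = √(3103²−1019²) = 2930.9 m/s.
tᵢ = 2·17.1·2930.9/(1019·3103) = 0.03170 s.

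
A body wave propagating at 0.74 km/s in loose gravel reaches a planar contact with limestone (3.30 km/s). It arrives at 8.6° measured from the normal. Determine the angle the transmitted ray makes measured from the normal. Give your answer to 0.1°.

41.8°

sin θ₁/V₁ = sin θ₂/V₂ ⇒ sin θ₂ = 3.30·sin 8.6°/0.74 = 3.30·0.1495/0.74 = 0.6668.
θ₂ = arcsin 0.6668 = 41.82° from the normal.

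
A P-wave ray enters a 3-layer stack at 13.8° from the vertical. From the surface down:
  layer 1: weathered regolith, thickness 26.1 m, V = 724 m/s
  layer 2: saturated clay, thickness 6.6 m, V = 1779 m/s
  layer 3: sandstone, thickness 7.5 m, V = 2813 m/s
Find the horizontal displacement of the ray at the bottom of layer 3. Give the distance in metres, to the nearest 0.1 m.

p = sin θ₁/V₁ = sin 13.8°/724 = 3.2947e-04 s/m is conserved through the stack.
Layer 1: θ = 13.80°; offset = 26.1·tan 13.80° = 6.411 m.
Layer 2: sin θ = p·1779 = 0.5861 → θ = 35.88°; offset = 6.6·tan 35.88° = 4.774 m.
Layer 3: sin θ = p·2813 = 0.9268 → θ = 67.94°; offset = 7.5·tan 67.94° = 18.507 m.
Summing the layer offsets gives 29.692 m.

29.7 m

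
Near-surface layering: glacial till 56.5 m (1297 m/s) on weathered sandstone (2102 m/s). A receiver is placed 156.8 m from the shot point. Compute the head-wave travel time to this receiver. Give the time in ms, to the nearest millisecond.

t = x/V₂ + 2h·√(V₂²−V₁²)/(V₁V₂).
√(V₂²−V₁²) = √(2102²−1297²) = 1654.1 m/s; delay term = 2·56.5·1654.1/(1297·2102) = 0.06856 s.
t = 156.8/2102 + 0.06856 = 0.14316 s.

143 ms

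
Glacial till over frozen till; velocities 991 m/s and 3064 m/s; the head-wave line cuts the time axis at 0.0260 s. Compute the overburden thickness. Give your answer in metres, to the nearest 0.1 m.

h = tᵢ·V₁·V₂ / (2·√(V₂²−V₁²)).
√(V₂²−V₁²) = √(3064² − 991²) = 2899.3 m/s.
h = 0.026 s × 991 × 3064 / (2 × 2899.3) = 13.61 m.

13.6 m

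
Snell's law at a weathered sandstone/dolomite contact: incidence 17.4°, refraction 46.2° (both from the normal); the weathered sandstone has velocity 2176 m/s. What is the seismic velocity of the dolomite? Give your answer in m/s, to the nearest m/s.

5252 m/s

Snell's law: sin 17.4°/V₁ = sin 46.2°/V₂.
V₂ = V₁·sin 46.2°/sin 17.4° = 2176 × 2.4136 = 5251.96 m/s.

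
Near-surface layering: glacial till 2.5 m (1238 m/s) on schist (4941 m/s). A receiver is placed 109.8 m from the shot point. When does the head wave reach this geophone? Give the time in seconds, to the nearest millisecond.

0.026 s

t = x/V₂ + 2h·√(V₂²−V₁²)/(V₁V₂).
√(V₂²−V₁²) = √(4941²−1238²) = 4783.4 m/s; delay term = 2·2.5·4783.4/(1238·4941) = 0.00391 s.
t = 109.8/4941 + 0.00391 = 0.02613 s.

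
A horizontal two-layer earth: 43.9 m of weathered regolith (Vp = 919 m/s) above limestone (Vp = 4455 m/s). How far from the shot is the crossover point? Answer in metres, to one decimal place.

108.2 m

θ_c = arcsin(919/4455) = 11.90°, so cos θ_c = 0.9785 and tᵢ = 2h cos θ_c/V₁ = 0.0935 s.
At crossover x/V₁ = x/V₂ + tᵢ ⇒ x = tᵢ/(1/V₁ − 1/V₂) = 0.09348/(1.0881e-03 − 2.2447e-04) = 108.24 m.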